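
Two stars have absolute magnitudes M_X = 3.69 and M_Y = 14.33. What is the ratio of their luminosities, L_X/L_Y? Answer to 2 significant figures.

ΔM = M_X − M_Y = -10.64
L_X/L_Y = 10^(−0.4 ΔM) = 10^4.256 = 18030

L_X/L_Y ≈ 18000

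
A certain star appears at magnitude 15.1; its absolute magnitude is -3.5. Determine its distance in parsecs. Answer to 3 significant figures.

Distance modulus: m − M = 15.1 − (-3.5) = 18.600
m − M = 5 log₁₀ d − 5
log₁₀ d = (m − M)/5 + 1 = 4.7200
d = 10^4.7200 = 52480 pc

d ≈ 52500 pc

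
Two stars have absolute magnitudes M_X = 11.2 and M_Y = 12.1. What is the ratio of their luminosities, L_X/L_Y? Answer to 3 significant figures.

L_X/L_Y ≈ 2.29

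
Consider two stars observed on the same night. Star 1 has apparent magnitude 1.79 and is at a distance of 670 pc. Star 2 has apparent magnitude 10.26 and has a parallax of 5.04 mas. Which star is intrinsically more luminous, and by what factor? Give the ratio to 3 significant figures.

Star 1: M = m − 5 log₁₀ d + 5 = 1.79 − 5·2.8261 + 5 = -7.340
Star 2: p = 5.04 mas = 5.04×10^-3″ → d = 1/p = 198.4 pc
Star 2: M = m − 5 log₁₀ d + 5 = 10.26 − 5·2.2976 + 5 = 3.772
ΔM = M_1 − M_2 = -7.340 − (3.772) = -11.113; smaller M is more luminous → Star 1.
L ratio = 10^(0.4 |ΔM|) = 10^4.445 = 27860

Star 1 is more luminous, by a factor of 27900.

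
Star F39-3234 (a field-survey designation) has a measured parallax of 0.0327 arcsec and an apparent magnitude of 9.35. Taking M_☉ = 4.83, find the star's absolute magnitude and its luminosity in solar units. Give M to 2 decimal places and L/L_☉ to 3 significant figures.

M ≈ 6.92; L/L_☉ ≈ 0.146

d = 1/p = 1/0.0327″ = 30.58 pc
M = m − 5 log₁₀ d + 5 = 9.35 − 5·1.4855 + 5 = 6.923
M − M_☉ = 6.923 − 4.83 = 2.093
L/L_☉ = 10^(−0.4 × 2.093) = 0.1455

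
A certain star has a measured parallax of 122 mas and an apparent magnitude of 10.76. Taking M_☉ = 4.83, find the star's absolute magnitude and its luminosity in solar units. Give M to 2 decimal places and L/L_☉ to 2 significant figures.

M ≈ 11.19; L/L_☉ ≈ 2.9×10^-3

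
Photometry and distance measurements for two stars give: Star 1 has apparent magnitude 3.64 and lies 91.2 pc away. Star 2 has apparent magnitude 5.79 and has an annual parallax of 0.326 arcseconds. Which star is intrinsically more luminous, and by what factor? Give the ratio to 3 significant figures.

Star 1: M = m − 5 log₁₀ d + 5 = 3.64 − 5·1.9600 + 5 = -1.160
Star 2: d = 1/p = 1/0.326″ = 3.067 pc
Star 2: M = m − 5 log₁₀ d + 5 = 5.79 − 5·0.4868 + 5 = 8.356
ΔM = M_1 − M_2 = -1.160 − (8.356) = -9.516; smaller M is more luminous → Star 1.
L ratio = 10^(0.4 |ΔM|) = 10^3.806 = 6404

Star 1 is more luminous, by a factor of 6400.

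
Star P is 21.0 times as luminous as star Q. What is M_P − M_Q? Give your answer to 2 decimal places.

M_P − M_Q ≈ -3.31

Pogson: ΔM = −2.5 log₁₀(ratio) = −2.5 log₁₀(21.0) = −2.5 × 1.3222 = -3.306
Star P is brighter, so it has the smaller magnitude: the difference is negative.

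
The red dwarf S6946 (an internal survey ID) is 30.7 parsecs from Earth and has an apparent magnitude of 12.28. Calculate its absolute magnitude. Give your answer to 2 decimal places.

5 log₁₀(d/10 pc) = 5 log₁₀(30.70) − 5 = 2.436
M = m − 5 log₁₀(d/10) = 12.28 − 2.436 = 9.844

M ≈ 9.84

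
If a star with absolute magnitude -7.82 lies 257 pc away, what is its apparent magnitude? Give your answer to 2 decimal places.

m = M + 5 log₁₀ d − 5 = -7.82 + 5·2.4099 − 5 = -0.770

m ≈ -0.77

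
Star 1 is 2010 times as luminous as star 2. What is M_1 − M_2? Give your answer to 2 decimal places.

M_1 − M_2 ≈ -8.26

Pogson: ΔM = −2.5 log₁₀(ratio) = −2.5 log₁₀(2010) = −2.5 × 3.3032 = -8.258
Star 1 is brighter, so it has the smaller magnitude: the difference is negative.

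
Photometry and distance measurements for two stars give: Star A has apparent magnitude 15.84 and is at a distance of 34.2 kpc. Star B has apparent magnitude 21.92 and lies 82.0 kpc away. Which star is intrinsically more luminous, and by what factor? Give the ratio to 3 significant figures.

Star A: d = 34.2 kpc = 34200 pc
Star A: M = m − 5 log₁₀ d + 5 = 15.84 − 5·4.5340 + 5 = -1.830
Star B: d = 82.0 kpc = 82000 pc
Star B: M = m − 5 log₁₀ d + 5 = 21.92 − 5·4.9138 + 5 = 2.351
ΔM = M_A − M_B = -1.830 − (2.351) = -4.181; smaller M is more luminous → Star A.
L ratio = 10^(0.4 |ΔM|) = 10^1.672 = 47.04

Star A is more luminous, by a factor of 47.0.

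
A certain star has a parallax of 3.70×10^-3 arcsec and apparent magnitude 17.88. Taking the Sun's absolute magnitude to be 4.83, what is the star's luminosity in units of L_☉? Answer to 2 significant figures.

L/L_☉ ≈ 4.4×10^-3

d = 1/p = 1/3.70×10^-3″ = 270.3 pc
M = m − 5 log₁₀ d + 5 = 17.88 − 5·2.4318 + 5 = 10.721
M − M_☉ = 10.721 − 4.83 = 5.891
L/L_☉ = 10^(−0.4 × 5.891) = 4.401×10^-3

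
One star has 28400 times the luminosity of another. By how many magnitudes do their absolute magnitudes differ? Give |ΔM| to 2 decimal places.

|ΔM| ≈ 11.13

Pogson: ΔM = −2.5 log₁₀(ratio) = −2.5 log₁₀(28400) = −2.5 × 4.4533 = -11.133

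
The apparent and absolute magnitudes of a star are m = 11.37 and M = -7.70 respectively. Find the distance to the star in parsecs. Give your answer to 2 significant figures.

Distance modulus: m − M = 11.37 − (-7.70) = 19.070
m − M = 5 log₁₀ d − 5
log₁₀ d = (m − M)/5 + 1 = 4.8140
d = 10^4.8140 = 65160 pc

d ≈ 65000 pc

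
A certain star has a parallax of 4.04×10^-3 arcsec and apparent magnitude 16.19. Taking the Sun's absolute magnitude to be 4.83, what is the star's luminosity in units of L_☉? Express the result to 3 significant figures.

L/L_☉ ≈ 0.0175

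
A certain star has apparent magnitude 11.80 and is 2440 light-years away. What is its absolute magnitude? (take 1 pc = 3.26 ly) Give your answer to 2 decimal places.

d = 2440 ly / 3.26 = 748.5 pc
5 log₁₀(d/10 pc) = 5 log₁₀(748.5) − 5 = 9.371
M = m − 5 log₁₀(d/10) = 11.80 − 9.371 = 2.429

M ≈ 2.43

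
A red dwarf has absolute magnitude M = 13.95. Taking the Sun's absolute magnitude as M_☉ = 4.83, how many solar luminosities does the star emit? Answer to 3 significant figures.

L/L_☉ ≈ 2.25×10^-4

M − M_☉ = 13.95 − 4.83 = 9.120
L/L_☉ = 10^(−0.4 (M − M_☉)) = 10^-3.648 = 2.249×10^-4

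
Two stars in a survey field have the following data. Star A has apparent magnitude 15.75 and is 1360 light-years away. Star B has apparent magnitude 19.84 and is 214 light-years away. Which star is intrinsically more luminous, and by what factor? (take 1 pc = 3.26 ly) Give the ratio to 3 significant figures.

Star A is more luminous, by a factor of 1750.

Star A: d = 1360 ly / 3.26 = 417.2 pc
Star A: M = m − 5 log₁₀ d + 5 = 15.75 − 5·2.6203 + 5 = 7.648
Star B: d = 214 ly / 3.26 = 65.64 pc
Star B: M = m − 5 log₁₀ d + 5 = 19.84 − 5·1.8172 + 5 = 15.754
ΔM = M_A − M_B = 7.648 − (15.754) = -8.106; smaller M is more luminous → Star A.
L ratio = 10^(0.4 |ΔM|) = 10^3.242 = 1747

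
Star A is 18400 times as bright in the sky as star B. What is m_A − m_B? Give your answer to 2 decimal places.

m_A − m_B ≈ -10.66

Pogson: Δm = −2.5 log₁₀(ratio) = −2.5 log₁₀(18400) = −2.5 × 4.2648 = -10.662
Star A is brighter, so it has the smaller magnitude: the difference is negative.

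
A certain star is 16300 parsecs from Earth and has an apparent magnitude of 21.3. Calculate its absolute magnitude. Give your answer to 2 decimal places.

5 log₁₀(d/10 pc) = 5 log₁₀(16300) − 5 = 16.061
M = m − 5 log₁₀(d/10) = 21.3 − 16.061 = 5.239

M ≈ 5.24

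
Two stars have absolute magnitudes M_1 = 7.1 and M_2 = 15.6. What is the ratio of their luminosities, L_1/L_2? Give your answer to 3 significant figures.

L_1/L_2 ≈ 2510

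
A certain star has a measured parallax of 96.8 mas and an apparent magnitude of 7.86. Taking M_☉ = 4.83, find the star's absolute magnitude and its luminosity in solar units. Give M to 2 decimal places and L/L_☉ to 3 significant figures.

M ≈ 7.79; L/L_☉ ≈ 0.0655

d = 1/p = 1000/96.8 mas = 10.33 pc
M = m − 5 log₁₀ d + 5 = 7.86 − 5·1.0141 + 5 = 7.789
M − M_☉ = 7.789 − 4.83 = 2.959
L/L_☉ = 10^(−0.4 × 2.959) = 0.06550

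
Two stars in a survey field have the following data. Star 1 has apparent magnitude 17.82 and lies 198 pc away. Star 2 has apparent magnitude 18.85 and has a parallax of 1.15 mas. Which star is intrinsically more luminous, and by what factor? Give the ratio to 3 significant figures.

Star 1: M = m − 5 log₁₀ d + 5 = 17.82 − 5·2.2967 + 5 = 11.337
Star 2: p = 1.15 mas = 1.15×10^-3″ → d = 1/p = 869.6 pc
Star 2: M = m − 5 log₁₀ d + 5 = 18.85 − 5·2.9393 + 5 = 9.153
ΔM = M_1 − M_2 = 11.337 − (9.153) = 2.183; smaller M is more luminous → Star 2.
L ratio = 10^(0.4 |ΔM|) = 10^0.873 = 7.469

Star 2 is more luminous, by a factor of 7.47.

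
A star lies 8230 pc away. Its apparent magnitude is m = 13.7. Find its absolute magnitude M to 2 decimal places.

5 log₁₀(d/10 pc) = 5 log₁₀(8230) − 5 = 14.577
M = m − 5 log₁₀(d/10) = 13.7 − 14.577 = -0.877

M ≈ -0.88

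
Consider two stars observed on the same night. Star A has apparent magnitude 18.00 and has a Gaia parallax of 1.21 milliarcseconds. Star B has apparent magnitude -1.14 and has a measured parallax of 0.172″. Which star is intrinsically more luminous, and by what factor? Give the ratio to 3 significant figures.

Star A: p = 1.21 mas = 1.21×10^-3″ → d = 1/p = 826.4 pc
Star A: M = m − 5 log₁₀ d + 5 = 18.00 − 5·2.9172 + 5 = 8.414
Star B: d = 1/p = 1/0.172″ = 5.814 pc
Star B: M = m − 5 log₁₀ d + 5 = -1.14 − 5·0.7645 + 5 = 0.038
ΔM = M_A − M_B = 8.414 − (0.038) = 8.376; smaller M is more luminous → Star B.
L ratio = 10^(0.4 |ΔM|) = 10^3.351 = 2241

Star B is more luminous, by a factor of 2240.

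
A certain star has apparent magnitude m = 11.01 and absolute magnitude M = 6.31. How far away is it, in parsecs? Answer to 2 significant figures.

μ = m − M = 4.700
m − M = 5 log₁₀ d − 5
log₁₀ d = (m − M)/5 + 1 = 1.9400
d = 10^1.9400 = 87.10 pc

d ≈ 87 pc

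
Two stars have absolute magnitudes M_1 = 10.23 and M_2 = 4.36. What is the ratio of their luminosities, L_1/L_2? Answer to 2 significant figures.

ΔM = M_1 − M_2 = 5.87
L_1/L_2 = 10^(−0.4 ΔM) = 10^-2.348 = 4.487×10^-3

L_1/L_2 ≈ 4.5×10^-3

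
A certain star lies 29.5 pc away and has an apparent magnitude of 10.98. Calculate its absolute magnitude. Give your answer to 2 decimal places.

5 log₁₀(d/10 pc) = 5 log₁₀(29.50) − 5 = 2.349
M = m − 5 log₁₀(d/10) = 10.98 − 2.349 = 8.631

M ≈ 8.63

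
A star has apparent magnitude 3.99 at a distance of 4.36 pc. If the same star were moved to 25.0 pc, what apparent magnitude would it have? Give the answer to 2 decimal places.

Flux ∝ 1/d², so Δm = 5 log₁₀(d₂/d₁) = 5 log₁₀(25.0/4.36) = 3.792
m₂ = m₁ + Δm = 3.99 + (3.792) = 7.782

m ≈ 7.78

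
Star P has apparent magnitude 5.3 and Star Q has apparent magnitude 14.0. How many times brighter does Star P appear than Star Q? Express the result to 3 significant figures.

Δm = 5.3 − (14.0) = -8.7
Flux ratio = 10^(−0.4 Δm) = 10^(−0.4 × -8.7) = 10^3.480 = 3020

3020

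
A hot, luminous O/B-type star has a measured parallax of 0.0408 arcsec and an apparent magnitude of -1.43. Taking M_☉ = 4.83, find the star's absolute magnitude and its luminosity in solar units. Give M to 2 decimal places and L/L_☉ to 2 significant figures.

d = 1/p = 1/0.0408″ = 24.51 pc
M = m − 5 log₁₀ d + 5 = -1.43 − 5·1.3893 + 5 = -3.377
M − M_☉ = -3.377 − 4.83 = -8.207
L/L_☉ = 10^(−0.4 × -8.207) = 1917

M ≈ -3.38; L/L_☉ ≈ 1900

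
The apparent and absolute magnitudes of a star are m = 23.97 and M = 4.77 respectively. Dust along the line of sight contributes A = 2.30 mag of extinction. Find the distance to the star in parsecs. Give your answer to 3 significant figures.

m − M = 5 log₁₀(d/10 pc) + A  ⇒  23.97 − (4.77) − 2.30 = 5 log₁₀(d/10)
16.900 = 5 log₁₀(d/10)
log₁₀ d = (m − M − A)/5 + 1 = 4.3800
d = 10^4.3800 = 23990 pc

d ≈ 24000 pc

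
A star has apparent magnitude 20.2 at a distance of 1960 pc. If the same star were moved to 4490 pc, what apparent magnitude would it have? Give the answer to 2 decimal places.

Flux ∝ 1/d², so Δm = 5 log₁₀(d₂/d₁) = 5 log₁₀(4490/1960) = 1.800
m₂ = m₁ + Δm = 20.2 + (1.800) = 22.000

m ≈ 22.00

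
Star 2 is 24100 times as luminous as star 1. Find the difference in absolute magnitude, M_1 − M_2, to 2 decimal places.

M_1 − M_2 ≈ 10.96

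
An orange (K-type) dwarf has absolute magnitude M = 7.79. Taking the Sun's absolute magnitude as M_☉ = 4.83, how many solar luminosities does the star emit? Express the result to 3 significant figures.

L/L_☉ ≈ 0.0655

M − M_☉ = 7.79 − 4.83 = 2.960
L/L_☉ = 10^(−0.4 (M − M_☉)) = 10^-1.184 = 0.06546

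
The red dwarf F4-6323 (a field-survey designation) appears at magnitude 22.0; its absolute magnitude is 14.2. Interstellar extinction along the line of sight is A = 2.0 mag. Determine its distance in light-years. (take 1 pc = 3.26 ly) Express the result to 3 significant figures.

m − M = 5 log₁₀(d/10 pc) + A  ⇒  22.0 − (14.2) − 2.0 = 5 log₁₀(d/10)
5.800 = 5 log₁₀(d/10)
log₁₀ d = (m − M − A)/5 + 1 = 2.1600
d = 10^2.1600 = 144.5 pc
= 471.2 ly

d ≈ 471 ly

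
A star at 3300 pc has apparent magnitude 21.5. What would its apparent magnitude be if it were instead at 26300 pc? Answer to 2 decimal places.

Flux ∝ 1/d², so Δm = 5 log₁₀(d₂/d₁) = 5 log₁₀(26300/3300) = 4.507
m₂ = m₁ + Δm = 21.5 + (4.507) = 26.007

m ≈ 26.01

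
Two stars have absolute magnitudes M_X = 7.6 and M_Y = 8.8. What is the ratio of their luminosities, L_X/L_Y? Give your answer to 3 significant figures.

ΔM = M_X − M_Y = -1.2
L_X/L_Y = 10^(−0.4 ΔM) = 10^0.480 = 3.020

L_X/L_Y ≈ 3.02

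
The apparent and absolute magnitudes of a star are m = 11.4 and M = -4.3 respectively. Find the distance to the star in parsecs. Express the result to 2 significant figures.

d ≈ 14000 pc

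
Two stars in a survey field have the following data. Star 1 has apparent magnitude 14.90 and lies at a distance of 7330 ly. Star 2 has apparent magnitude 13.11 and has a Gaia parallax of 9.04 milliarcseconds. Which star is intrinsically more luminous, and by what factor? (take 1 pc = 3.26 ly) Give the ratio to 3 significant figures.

Star 1: d = 7330 ly / 3.26 = 2248 pc
Star 1: M = m − 5 log₁₀ d + 5 = 14.90 − 5·3.3519 + 5 = 3.141
Star 2: p = 9.04 mas = 9.04×10^-3″ → d = 1/p = 110.6 pc
Star 2: M = m − 5 log₁₀ d + 5 = 13.11 − 5·2.0438 + 5 = 7.891
ΔM = M_1 − M_2 = 3.141 − (7.891) = -4.750; smaller M is more luminous → Star 1.
L ratio = 10^(0.4 |ΔM|) = 10^1.900 = 79.45

Star 1 is more luminous, by a factor of 79.5.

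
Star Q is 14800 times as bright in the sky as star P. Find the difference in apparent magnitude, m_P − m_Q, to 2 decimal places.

Pogson: Δm = −2.5 log₁₀(ratio) = −2.5 log₁₀(14800) = −2.5 × 4.1703 = -10.426
Star Q is brighter so has the smaller magnitude: m_P − m_Q is positive.

m_P − m_Q ≈ 10.43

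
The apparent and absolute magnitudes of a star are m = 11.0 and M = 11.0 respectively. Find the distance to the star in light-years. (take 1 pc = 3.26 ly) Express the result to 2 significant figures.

d ≈ 33 ly

μ = m − M = 0.000
m − M = 5 log₁₀ d − 5
log₁₀ d = (m − M)/5 + 1 = 1.0000
d = 10^1.0000 = 10.00 pc
= 32.60 ly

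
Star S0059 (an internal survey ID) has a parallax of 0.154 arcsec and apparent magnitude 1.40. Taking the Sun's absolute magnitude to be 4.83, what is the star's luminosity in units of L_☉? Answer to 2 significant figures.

d = 1/p = 1/0.154″ = 6.494 pc
M = m − 5 log₁₀ d + 5 = 1.40 − 5·0.8125 + 5 = 2.338
M − M_☉ = 2.338 − 4.83 = -2.492
L/L_☉ = 10^(−0.4 × -2.492) = 9.930

L/L_☉ ≈ 9.9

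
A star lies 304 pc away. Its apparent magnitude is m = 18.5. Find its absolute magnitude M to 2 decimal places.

M ≈ 11.09

5 log₁₀(d/10 pc) = 5 log₁₀(304.0) − 5 = 7.414
M = m − 5 log₁₀(d/10) = 18.5 − 7.414 = 11.086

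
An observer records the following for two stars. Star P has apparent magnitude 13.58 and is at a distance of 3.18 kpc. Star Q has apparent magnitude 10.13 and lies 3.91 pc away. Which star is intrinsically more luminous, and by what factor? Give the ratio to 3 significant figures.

Star P: d = 3.18 kpc = 3180 pc
Star P: M = m − 5 log₁₀ d + 5 = 13.58 − 5·3.5024 + 5 = 1.068
Star Q: M = m − 5 log₁₀ d + 5 = 10.13 − 5·0.5922 + 5 = 12.169
ΔM = M_P − M_Q = 1.068 − (12.169) = -11.101; smaller M is more luminous → Star P.
L ratio = 10^(0.4 |ΔM|) = 10^4.441 = 27570

Star P is more luminous, by a factor of 27600.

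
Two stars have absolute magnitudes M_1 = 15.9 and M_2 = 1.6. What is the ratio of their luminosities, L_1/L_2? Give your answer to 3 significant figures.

ΔM = M_1 − M_2 = 14.3
L_1/L_2 = 10^(−0.4 ΔM) = 10^-5.720 = 1.905×10^-6

L_1/L_2 ≈ 1.91×10^-6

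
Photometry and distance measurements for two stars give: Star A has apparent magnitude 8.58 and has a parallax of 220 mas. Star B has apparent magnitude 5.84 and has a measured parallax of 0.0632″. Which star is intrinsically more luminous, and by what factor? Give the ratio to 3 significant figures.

Star B is more luminous, by a factor of 151.

Star A: p = 220 mas = 0.220″ → d = 1/p = 4.545 pc
Star A: M = m − 5 log₁₀ d + 5 = 8.58 − 5·0.6576 + 5 = 10.292
Star B: d = 1/p = 1/0.0632″ = 15.82 pc
Star B: M = m − 5 log₁₀ d + 5 = 5.84 − 5·1.1993 + 5 = 4.844
ΔM = M_A − M_B = 10.292 − (4.844) = 5.449; smaller M is more luminous → Star B.
L ratio = 10^(0.4 |ΔM|) = 10^2.179 = 151.2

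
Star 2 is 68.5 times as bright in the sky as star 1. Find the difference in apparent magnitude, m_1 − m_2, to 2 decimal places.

m_1 − m_2 ≈ 4.59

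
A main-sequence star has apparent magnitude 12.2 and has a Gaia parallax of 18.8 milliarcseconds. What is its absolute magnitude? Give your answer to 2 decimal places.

M ≈ 8.57

p = 18.8 mas = 0.0188″ → d = 1/p = 53.19 pc
5 log₁₀(d/10 pc) = 5 log₁₀(53.19) − 5 = 3.629
M = m − 5 log₁₀(d/10) = 12.2 − 3.629 = 8.571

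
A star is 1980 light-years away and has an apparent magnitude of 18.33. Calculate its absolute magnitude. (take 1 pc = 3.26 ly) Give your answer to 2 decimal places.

d = 1980 ly / 3.26 = 607.4 pc
5 log₁₀(d/10 pc) = 5 log₁₀(607.4) − 5 = 8.917
M = m − 5 log₁₀(d/10) = 18.33 − 8.917 = 9.413

M ≈ 9.41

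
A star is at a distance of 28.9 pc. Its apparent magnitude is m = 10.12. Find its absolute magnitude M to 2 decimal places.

M ≈ 7.82

5 log₁₀(d/10 pc) = 5 log₁₀(28.90) − 5 = 2.304
M = m − 5 log₁₀(d/10) = 10.12 − 2.304 = 7.816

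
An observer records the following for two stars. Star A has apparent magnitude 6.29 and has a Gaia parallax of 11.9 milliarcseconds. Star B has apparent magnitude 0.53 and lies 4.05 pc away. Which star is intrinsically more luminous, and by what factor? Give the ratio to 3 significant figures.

Star A is more luminous, by a factor of 2.14.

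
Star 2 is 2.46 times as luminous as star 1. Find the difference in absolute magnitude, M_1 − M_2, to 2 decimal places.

M_1 − M_2 ≈ 0.98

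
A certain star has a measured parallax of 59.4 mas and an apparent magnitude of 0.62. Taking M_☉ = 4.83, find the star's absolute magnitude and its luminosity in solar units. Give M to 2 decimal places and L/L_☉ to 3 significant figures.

M ≈ -0.51; L/L_☉ ≈ 137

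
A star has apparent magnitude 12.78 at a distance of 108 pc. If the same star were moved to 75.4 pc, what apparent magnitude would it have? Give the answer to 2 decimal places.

m ≈ 12.00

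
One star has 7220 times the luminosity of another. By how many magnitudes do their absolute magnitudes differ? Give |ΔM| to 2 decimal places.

Pogson: ΔM = −2.5 log₁₀(ratio) = −2.5 log₁₀(7220) = −2.5 × 3.8585 = -9.646

|ΔM| ≈ 9.65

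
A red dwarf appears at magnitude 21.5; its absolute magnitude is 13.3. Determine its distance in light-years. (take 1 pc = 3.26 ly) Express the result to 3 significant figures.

μ = m − M = 8.200
m − M = 5 log₁₀ d − 5
log₁₀ d = (m − M)/5 + 1 = 2.6400
d = 10^2.6400 = 436.5 pc
= 1423 ly

d ≈ 1420 ly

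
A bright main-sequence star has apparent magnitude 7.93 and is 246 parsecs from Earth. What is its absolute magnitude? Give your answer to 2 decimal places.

M ≈ 0.98

5 log₁₀(d/10 pc) = 5 log₁₀(246.0) − 5 = 6.955
M = m − 5 log₁₀(d/10) = 7.93 − 6.955 = 0.975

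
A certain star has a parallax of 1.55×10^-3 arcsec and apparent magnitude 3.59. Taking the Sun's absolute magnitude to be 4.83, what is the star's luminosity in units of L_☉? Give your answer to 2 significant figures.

L/L_☉ ≈ 13000

d = 1/p = 1/1.55×10^-3″ = 645.2 pc
M = m − 5 log₁₀ d + 5 = 3.59 − 5·2.8097 + 5 = -5.458
M − M_☉ = -5.458 − 4.83 = -10.288
L/L_☉ = 10^(−0.4 × -10.288) = 13040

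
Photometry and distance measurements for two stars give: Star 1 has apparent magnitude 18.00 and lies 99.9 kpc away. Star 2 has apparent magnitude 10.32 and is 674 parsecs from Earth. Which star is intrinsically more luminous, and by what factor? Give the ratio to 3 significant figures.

Star 1: d = 99.9 kpc = 99900 pc
Star 1: M = m − 5 log₁₀ d + 5 = 18.00 − 5·4.9996 + 5 = -1.998
Star 2: M = m − 5 log₁₀ d + 5 = 10.32 − 5·2.8287 + 5 = 1.177
ΔM = M_1 − M_2 = -1.998 − (1.177) = -3.175; smaller M is more luminous → Star 1.
L ratio = 10^(0.4 |ΔM|) = 10^1.270 = 18.61

Star 1 is more luminous, by a factor of 18.6.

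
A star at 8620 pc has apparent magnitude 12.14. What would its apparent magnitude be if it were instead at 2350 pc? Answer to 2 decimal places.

m ≈ 9.32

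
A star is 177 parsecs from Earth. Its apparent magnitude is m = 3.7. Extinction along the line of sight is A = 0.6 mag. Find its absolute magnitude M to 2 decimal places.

5 log₁₀(d/10 pc) = 5 log₁₀(177.0) − 5 = 6.240
M = m − 5 log₁₀(d/10) − A = 3.7 − 6.240 − 0.6 = -3.140

M ≈ -3.14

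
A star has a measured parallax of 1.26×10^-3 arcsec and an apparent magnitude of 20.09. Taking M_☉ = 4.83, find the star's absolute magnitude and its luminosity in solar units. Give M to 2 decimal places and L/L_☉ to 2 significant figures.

d = 1/p = 1/1.26×10^-3″ = 793.7 pc
M = m − 5 log₁₀ d + 5 = 20.09 − 5·2.8996 + 5 = 10.592
M − M_☉ = 10.592 − 4.83 = 5.762
L/L_☉ = 10^(−0.4 × 5.762) = 4.957×10^-3

M ≈ 10.59; L/L_☉ ≈ 5.0×10^-3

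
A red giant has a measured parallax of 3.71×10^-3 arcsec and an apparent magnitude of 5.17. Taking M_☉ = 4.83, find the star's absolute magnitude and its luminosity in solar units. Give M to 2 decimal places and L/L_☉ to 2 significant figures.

M ≈ -1.98; L/L_☉ ≈ 530

d = 1/p = 1/3.71×10^-3″ = 269.5 pc
M = m − 5 log₁₀ d + 5 = 5.17 − 5·2.4306 + 5 = -1.983
M − M_☉ = -1.983 − 4.83 = -6.813
L/L_☉ = 10^(−0.4 × -6.813) = 531.2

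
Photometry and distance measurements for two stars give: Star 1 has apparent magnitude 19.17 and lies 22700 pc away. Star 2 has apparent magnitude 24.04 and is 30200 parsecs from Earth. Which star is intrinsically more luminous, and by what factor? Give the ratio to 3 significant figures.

Star 1 is more luminous, by a factor of 50.1.

Star 1: M = m − 5 log₁₀ d + 5 = 19.17 − 5·4.3560 + 5 = 2.390
Star 2: M = m − 5 log₁₀ d + 5 = 24.04 − 5·4.4800 + 5 = 6.640
ΔM = M_1 − M_2 = 2.390 − (6.640) = -4.250; smaller M is more luminous → Star 1.
L ratio = 10^(0.4 |ΔM|) = 10^1.700 = 50.12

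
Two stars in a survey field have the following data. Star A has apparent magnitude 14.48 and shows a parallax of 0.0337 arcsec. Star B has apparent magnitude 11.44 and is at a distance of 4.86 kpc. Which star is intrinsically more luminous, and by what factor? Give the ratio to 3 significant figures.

Star B is more luminous, by a factor of 441000.

Star A: d = 1/p = 1/0.0337″ = 29.67 pc
Star A: M = m − 5 log₁₀ d + 5 = 14.48 − 5·1.4724 + 5 = 12.118
Star B: d = 4.86 kpc = 4860 pc
Star B: M = m − 5 log₁₀ d + 5 = 11.44 − 5·3.6866 + 5 = -1.993
ΔM = M_A − M_B = 12.118 − (-1.993) = 14.111; smaller M is more luminous → Star B.
L ratio = 10^(0.4 |ΔM|) = 10^5.645 = 441100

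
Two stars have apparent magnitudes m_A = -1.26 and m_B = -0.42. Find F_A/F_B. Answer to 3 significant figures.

Magnitude difference = -0.84
Flux ratio = 10^(−0.4 Δm) = 10^(−0.4 × -0.84) = 10^0.336 = 2.168

F_A/F_B ≈ 2.17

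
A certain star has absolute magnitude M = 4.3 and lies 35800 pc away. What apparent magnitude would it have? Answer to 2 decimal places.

m = M + 5 log₁₀ d − 5 = 4.3 + 5·4.5539 − 5 = 22.069

m ≈ 22.07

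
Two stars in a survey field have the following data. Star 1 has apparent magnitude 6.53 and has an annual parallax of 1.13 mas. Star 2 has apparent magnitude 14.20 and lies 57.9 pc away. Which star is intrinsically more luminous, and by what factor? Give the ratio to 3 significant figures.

Star 1: p = 1.13 mas = 1.13×10^-3″ → d = 1/p = 885.0 pc
Star 1: M = m − 5 log₁₀ d + 5 = 6.53 − 5·2.9469 + 5 = -3.205
Star 2: M = m − 5 log₁₀ d + 5 = 14.20 − 5·1.7627 + 5 = 10.387
ΔM = M_1 − M_2 = -3.205 − (10.387) = -13.591; smaller M is more luminous → Star 1.
L ratio = 10^(0.4 |ΔM|) = 10^5.436 = 273200

Star 1 is more luminous, by a factor of 273000.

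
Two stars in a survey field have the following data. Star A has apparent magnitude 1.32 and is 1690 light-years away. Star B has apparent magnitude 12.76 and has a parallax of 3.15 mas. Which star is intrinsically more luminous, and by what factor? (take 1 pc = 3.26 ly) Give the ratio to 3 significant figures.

Star A is more luminous, by a factor of 100000.

Star A: d = 1690 ly / 3.26 = 518.4 pc
Star A: M = m − 5 log₁₀ d + 5 = 1.32 − 5·2.7147 + 5 = -7.253
Star B: p = 3.15 mas = 3.15×10^-3″ → d = 1/p = 317.5 pc
Star B: M = m − 5 log₁₀ d + 5 = 12.76 − 5·2.5017 + 5 = 5.252
ΔM = M_A − M_B = -7.253 − (5.252) = -12.505; smaller M is more luminous → Star A.
L ratio = 10^(0.4 |ΔM|) = 10^5.002 = 100500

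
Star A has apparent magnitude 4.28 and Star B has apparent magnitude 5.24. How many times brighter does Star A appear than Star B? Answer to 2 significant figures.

2.4

Δm = 4.28 − (5.24) = -0.96
Flux ratio = 10^(−0.4 Δm) = 10^(−0.4 × -0.96) = 10^0.384 = 2.421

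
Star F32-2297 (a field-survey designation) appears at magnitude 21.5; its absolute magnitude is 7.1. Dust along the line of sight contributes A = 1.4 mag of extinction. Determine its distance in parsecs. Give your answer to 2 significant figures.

d ≈ 4000 pc

m − M = 5 log₁₀(d/10 pc) + A  ⇒  21.5 − (7.1) − 1.4 = 5 log₁₀(d/10)
13.000 = 5 log₁₀(d/10)
log₁₀ d = (m − M − A)/5 + 1 = 3.6000
d = 10^3.6000 = 3981 pc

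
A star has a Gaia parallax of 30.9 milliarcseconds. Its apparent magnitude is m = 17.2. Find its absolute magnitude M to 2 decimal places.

M ≈ 14.65

p = 30.9 mas = 0.0309″ → d = 1/p = 32.36 pc
5 log₁₀(d/10 pc) = 5 log₁₀(32.36) − 5 = 2.550
M = m − 5 log₁₀(d/10) = 17.2 − 2.550 = 14.650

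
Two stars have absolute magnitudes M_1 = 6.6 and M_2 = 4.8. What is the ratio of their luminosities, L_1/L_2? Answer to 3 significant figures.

L_1/L_2 ≈ 0.191

ΔM = M_1 − M_2 = 1.8
L_1/L_2 = 10^(−0.4 ΔM) = 10^-0.720 = 0.1905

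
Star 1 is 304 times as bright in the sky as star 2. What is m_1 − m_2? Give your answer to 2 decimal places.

Pogson: Δm = −2.5 log₁₀(ratio) = −2.5 log₁₀(304) = −2.5 × 2.4829 = -6.207
Star 1 is brighter, so it has the smaller magnitude: the difference is negative.

m_1 − m_2 ≈ -6.21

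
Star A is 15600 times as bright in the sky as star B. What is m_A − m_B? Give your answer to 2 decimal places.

Pogson: Δm = −2.5 log₁₀(ratio) = −2.5 log₁₀(15600) = −2.5 × 4.1931 = -10.483
Star A is brighter, so it has the smaller magnitude: the difference is negative.

m_A − m_B ≈ -10.48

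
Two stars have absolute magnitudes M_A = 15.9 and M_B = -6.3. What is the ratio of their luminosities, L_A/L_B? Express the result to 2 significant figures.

ΔM = M_A − M_B = 22.2
L_A/L_B = 10^(−0.4 ΔM) = 10^-8.880 = 1.318×10^-9

L_A/L_B ≈ 1.3×10^-9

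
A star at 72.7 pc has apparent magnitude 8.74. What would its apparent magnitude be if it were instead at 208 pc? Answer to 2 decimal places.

m ≈ 11.02

Flux ∝ 1/d², so Δm = 5 log₁₀(d₂/d₁) = 5 log₁₀(208/72.7) = 2.283
m₂ = m₁ + Δm = 8.74 + (2.283) = 11.023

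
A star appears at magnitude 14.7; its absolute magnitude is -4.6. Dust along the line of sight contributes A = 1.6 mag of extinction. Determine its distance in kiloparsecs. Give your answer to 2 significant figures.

m − M = 5 log₁₀(d/10 pc) + A  ⇒  14.7 − (-4.6) − 1.6 = 5 log₁₀(d/10)
17.700 = 5 log₁₀(d/10)
log₁₀ d = (m − M − A)/5 + 1 = 4.5400
d = 10^4.5400 = 34670 pc
= 34.67 kpc

d ≈ 35 kpc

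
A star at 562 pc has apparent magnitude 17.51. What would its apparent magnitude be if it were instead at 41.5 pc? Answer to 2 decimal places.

m ≈ 11.85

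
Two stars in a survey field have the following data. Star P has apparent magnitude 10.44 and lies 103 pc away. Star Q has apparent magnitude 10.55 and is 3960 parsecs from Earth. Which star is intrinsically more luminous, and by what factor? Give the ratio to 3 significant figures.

Star P: M = m − 5 log₁₀ d + 5 = 10.44 − 5·2.0128 + 5 = 5.376
Star Q: M = m − 5 log₁₀ d + 5 = 10.55 − 5·3.5977 + 5 = -2.438
ΔM = M_P − M_Q = 5.376 − (-2.438) = 7.814; smaller M is more luminous → Star Q.
L ratio = 10^(0.4 |ΔM|) = 10^3.126 = 1336

Star Q is more luminous, by a factor of 1340.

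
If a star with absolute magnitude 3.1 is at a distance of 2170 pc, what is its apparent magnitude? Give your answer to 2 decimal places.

m ≈ 14.78

m = M + 5 log₁₀ d − 5 = 3.1 + 5·3.3365 − 5 = 14.782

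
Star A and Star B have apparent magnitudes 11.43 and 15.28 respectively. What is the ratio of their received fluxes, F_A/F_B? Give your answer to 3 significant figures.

Magnitude difference = -3.85
Flux ratio = 10^(−0.4 Δm) = 10^(−0.4 × -3.85) = 10^1.540 = 34.67

F_A/F_B ≈ 34.7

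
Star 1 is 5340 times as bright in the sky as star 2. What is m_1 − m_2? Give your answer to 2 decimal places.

Pogson: Δm = −2.5 log₁₀(ratio) = −2.5 log₁₀(5340) = −2.5 × 3.7275 = -9.319
Star 1 is brighter, so it has the smaller magnitude: the difference is negative.

m_1 − m_2 ≈ -9.32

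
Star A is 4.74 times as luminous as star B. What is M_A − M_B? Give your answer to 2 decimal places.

M_A − M_B ≈ -1.69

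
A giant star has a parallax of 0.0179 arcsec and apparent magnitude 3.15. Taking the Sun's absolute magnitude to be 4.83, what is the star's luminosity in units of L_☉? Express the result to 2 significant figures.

L/L_☉ ≈ 150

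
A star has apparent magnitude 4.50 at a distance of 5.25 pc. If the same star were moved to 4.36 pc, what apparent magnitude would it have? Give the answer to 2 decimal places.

m ≈ 4.10

Flux ∝ 1/d², so Δm = 5 log₁₀(d₂/d₁) = 5 log₁₀(4.36/5.25) = -0.403
m₂ = m₁ + Δm = 4.50 + (-0.403) = 4.097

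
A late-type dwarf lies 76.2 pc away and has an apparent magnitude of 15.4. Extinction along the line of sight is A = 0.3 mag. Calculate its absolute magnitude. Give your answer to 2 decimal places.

M ≈ 10.69

5 log₁₀(d/10 pc) = 5 log₁₀(76.20) − 5 = 4.410
M = m − 5 log₁₀(d/10) − A = 15.4 − 4.410 − 0.3 = 10.690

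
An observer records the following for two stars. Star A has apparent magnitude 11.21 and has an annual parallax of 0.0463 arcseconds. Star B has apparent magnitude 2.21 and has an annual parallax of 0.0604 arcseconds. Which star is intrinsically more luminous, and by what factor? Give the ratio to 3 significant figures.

Star A: d = 1/p = 1/0.0463″ = 21.60 pc
Star A: M = m − 5 log₁₀ d + 5 = 11.21 − 5·1.3344 + 5 = 9.538
Star B: d = 1/p = 1/0.0604″ = 16.56 pc
Star B: M = m − 5 log₁₀ d + 5 = 2.21 − 5·1.2190 + 5 = 1.115
ΔM = M_A − M_B = 9.538 − (1.115) = 8.423; smaller M is more luminous → Star B.
L ratio = 10^(0.4 |ΔM|) = 10^3.369 = 2339

Star B is more luminous, by a factor of 2340.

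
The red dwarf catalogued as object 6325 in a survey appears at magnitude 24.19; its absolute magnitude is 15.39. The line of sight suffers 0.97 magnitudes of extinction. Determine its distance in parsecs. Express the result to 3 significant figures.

d ≈ 368 pc

m − M = 5 log₁₀(d/10 pc) + A  ⇒  24.19 − (15.39) − 0.97 = 5 log₁₀(d/10)
7.830 = 5 log₁₀(d/10)
log₁₀ d = (m − M − A)/5 + 1 = 2.5660
d = 10^2.5660 = 368.1 pc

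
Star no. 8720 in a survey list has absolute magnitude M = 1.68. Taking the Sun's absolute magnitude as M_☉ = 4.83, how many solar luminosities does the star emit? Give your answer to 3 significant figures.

L/L_☉ ≈ 18.2

M − M_☉ = 1.68 − 4.83 = -3.150
L/L_☉ = 10^(−0.4 (M − M_☉)) = 10^1.260 = 18.20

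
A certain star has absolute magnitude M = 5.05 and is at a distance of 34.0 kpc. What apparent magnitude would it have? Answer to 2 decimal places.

m ≈ 22.71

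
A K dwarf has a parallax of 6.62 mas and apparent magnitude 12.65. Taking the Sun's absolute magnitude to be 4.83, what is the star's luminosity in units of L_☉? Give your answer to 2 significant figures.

L/L_☉ ≈ 0.17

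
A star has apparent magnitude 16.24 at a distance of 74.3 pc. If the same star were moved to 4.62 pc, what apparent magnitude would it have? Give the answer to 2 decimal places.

m ≈ 10.21

Flux ∝ 1/d², so Δm = 5 log₁₀(d₂/d₁) = 5 log₁₀(4.62/74.3) = -6.032
m₂ = m₁ + Δm = 16.24 + (-6.032) = 10.208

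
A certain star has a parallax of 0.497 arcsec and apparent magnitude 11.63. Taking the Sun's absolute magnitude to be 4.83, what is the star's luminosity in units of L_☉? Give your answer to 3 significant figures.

d = 1/p = 1/0.497″ = 2.012 pc
M = m − 5 log₁₀ d + 5 = 11.63 − 5·0.3036 + 5 = 15.112
M − M_☉ = 15.112 − 4.83 = 10.282
L/L_☉ = 10^(−0.4 × 10.282) = 7.714×10^-5

L/L_☉ ≈ 7.71×10^-5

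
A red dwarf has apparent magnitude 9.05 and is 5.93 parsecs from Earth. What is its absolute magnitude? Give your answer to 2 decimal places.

M ≈ 10.18

5 log₁₀(d/10 pc) = 5 log₁₀(5.930) − 5 = -1.135
M = m − 5 log₁₀(d/10) = 9.05 + 1.135 = 10.185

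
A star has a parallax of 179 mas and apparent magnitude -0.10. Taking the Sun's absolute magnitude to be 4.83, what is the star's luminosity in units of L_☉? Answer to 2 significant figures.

d = 1/p = 1000/179 mas = 5.587 pc
M = m − 5 log₁₀ d + 5 = -0.10 − 5·0.7471 + 5 = 1.164
M − M_☉ = 1.164 − 4.83 = -3.666
L/L_☉ = 10^(−0.4 × -3.666) = 29.26

L/L_☉ ≈ 29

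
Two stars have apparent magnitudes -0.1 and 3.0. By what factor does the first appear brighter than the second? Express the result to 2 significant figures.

Δm = -0.1 − (3.0) = -3.1
Flux ratio = 10^(−0.4 Δm) = 10^(−0.4 × -3.1) = 10^1.240 = 17.38

17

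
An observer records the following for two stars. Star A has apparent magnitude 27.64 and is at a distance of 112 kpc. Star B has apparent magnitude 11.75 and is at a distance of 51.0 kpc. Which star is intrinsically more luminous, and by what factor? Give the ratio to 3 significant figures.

Star A: d = 112 kpc = 112000 pc
Star A: M = m − 5 log₁₀ d + 5 = 27.64 − 5·5.0492 + 5 = 7.394
Star B: d = 51.0 kpc = 51000 pc
Star B: M = m − 5 log₁₀ d + 5 = 11.75 − 5·4.7076 + 5 = -6.788
ΔM = M_A − M_B = 7.394 − (-6.788) = 14.182; smaller M is more luminous → Star B.
L ratio = 10^(0.4 |ΔM|) = 10^5.673 = 470700

Star B is more luminous, by a factor of 471000.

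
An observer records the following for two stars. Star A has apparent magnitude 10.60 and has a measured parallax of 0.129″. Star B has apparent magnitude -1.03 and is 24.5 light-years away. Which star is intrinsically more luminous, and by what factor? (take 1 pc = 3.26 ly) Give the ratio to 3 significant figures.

Star A: d = 1/p = 1/0.129″ = 7.752 pc
Star A: M = m − 5 log₁₀ d + 5 = 10.60 − 5·0.8894 + 5 = 11.153
Star B: d = 24.5 ly / 3.26 = 7.515 pc
Star B: M = m − 5 log₁₀ d + 5 = -1.03 − 5·0.8759 + 5 = -0.410
ΔM = M_A − M_B = 11.153 − (-0.410) = 11.563; smaller M is more luminous → Star B.
L ratio = 10^(0.4 |ΔM|) = 10^4.625 = 42180

Star B is more luminous, by a factor of 42200.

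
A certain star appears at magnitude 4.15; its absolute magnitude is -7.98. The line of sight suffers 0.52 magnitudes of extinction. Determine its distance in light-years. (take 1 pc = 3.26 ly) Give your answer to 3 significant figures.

d ≈ 6840 ly

m − M = 5 log₁₀(d/10 pc) + A  ⇒  4.15 − (-7.98) − 0.52 = 5 log₁₀(d/10)
11.610 = 5 log₁₀(d/10)
log₁₀ d = (m − M − A)/5 + 1 = 3.3220
d = 10^3.3220 = 2099 pc
= 6843 ly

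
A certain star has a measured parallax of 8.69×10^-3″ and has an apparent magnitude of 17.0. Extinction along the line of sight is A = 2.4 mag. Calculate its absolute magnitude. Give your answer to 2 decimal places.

d = 1/p = 1/8.69×10^-3″ = 115.1 pc
5 log₁₀(d/10 pc) = 5 log₁₀(115.1) − 5 = 5.305
M = m − 5 log₁₀(d/10) − A = 17.0 − 5.305 − 2.4 = 9.295

M ≈ 9.30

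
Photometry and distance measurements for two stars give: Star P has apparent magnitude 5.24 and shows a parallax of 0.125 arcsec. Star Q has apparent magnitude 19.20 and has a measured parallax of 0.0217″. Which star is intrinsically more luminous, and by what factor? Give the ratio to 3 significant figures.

Star P: d = 1/p = 1/0.125″ = 8.000 pc
Star P: M = m − 5 log₁₀ d + 5 = 5.24 − 5·0.9031 + 5 = 5.725
Star Q: d = 1/p = 1/0.0217″ = 46.08 pc
Star Q: M = m − 5 log₁₀ d + 5 = 19.20 − 5·1.6635 + 5 = 15.882
ΔM = M_P − M_Q = 5.725 − (15.882) = -10.158; smaller M is more luminous → Star P.
L ratio = 10^(0.4 |ΔM|) = 10^4.063 = 11560

Star P is more luminous, by a factor of 11600.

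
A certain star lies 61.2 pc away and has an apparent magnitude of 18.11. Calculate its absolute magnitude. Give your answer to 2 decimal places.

M ≈ 14.18

5 log₁₀(d/10 pc) = 5 log₁₀(61.20) − 5 = 3.934
M = m − 5 log₁₀(d/10) = 18.11 − 3.934 = 14.176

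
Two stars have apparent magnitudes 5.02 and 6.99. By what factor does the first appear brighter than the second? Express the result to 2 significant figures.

6.1

Δm = 5.02 − (6.99) = -1.97
Flux ratio = 10^(−0.4 Δm) = 10^(−0.4 × -1.97) = 10^0.788 = 6.138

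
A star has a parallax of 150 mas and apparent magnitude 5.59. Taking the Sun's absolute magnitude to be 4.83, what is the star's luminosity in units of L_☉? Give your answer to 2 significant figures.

d = 1/p = 1000/150 mas = 6.667 pc
M = m − 5 log₁₀ d + 5 = 5.59 − 5·0.8239 + 5 = 6.470
M − M_☉ = 6.470 − 4.83 = 1.640
L/L_☉ = 10^(−0.4 × 1.640) = 0.2207

L/L_☉ ≈ 0.22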